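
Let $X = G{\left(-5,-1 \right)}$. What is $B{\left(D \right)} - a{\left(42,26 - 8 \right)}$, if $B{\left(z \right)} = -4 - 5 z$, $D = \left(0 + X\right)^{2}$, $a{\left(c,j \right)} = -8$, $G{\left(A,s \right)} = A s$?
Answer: $-121$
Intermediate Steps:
$X = 5$ ($X = \left(-5\right) \left(-1\right) = 5$)
$D = 25$ ($D = \left(0 + 5\right)^{2} = 5^{2} = 25$)
$B{\left(D \right)} - a{\left(42,26 - 8 \right)} = \left(-4 - 125\right) - -8 = \left(-4 - 125\right) + 8 = -129 + 8 = -121$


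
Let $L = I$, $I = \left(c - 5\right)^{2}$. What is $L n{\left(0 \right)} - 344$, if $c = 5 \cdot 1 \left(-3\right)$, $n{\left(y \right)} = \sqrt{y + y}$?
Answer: $-344$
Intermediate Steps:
$n{\left(y \right)} = \sqrt{2} \sqrt{y}$ ($n{\left(y \right)} = \sqrt{2 y} = \sqrt{2} \sqrt{y}$)
$c = -15$ ($c = 5 \left(-3\right) = -15$)
$I = 400$ ($I = \left(-15 - 5\right)^{2} = \left(-20\right)^{2} = 400$)
$L = 400$
$L n{\left(0 \right)} - 344 = 400 \sqrt{2} \sqrt{0} - 344 = 400 \sqrt{2} \cdot 0 - 344 = 400 \cdot 0 - 344 = 0 - 344 = -344$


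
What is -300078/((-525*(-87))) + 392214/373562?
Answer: -747487011/135416225 ≈ -5.5199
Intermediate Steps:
-300078/((-525*(-87))) + 392214/373562 = -300078/45675 + 392214*(1/373562) = -300078*1/45675 + 196107/186781 = -33342/5075 + 196107/186781 = -747487011/135416225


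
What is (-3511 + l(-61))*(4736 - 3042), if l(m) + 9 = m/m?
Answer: -5961186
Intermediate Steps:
l(m) = -8 (l(m) = -9 + m/m = -9 + 1 = -8)
(-3511 + l(-61))*(4736 - 3042) = (-3511 - 8)*(4736 - 3042) = -3519*1694 = -5961186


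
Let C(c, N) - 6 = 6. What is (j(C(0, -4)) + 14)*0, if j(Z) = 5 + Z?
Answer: 0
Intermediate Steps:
C(c, N) = 12 (C(c, N) = 6 + 6 = 12)
(j(C(0, -4)) + 14)*0 = ((5 + 12) + 14)*0 = (17 + 14)*0 = 31*0 = 0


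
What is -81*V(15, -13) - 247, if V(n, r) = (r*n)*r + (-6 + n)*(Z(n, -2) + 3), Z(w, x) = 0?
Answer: -207769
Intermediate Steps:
V(n, r) = -18 + 3*n + n*r**2 (V(n, r) = (r*n)*r + (-6 + n)*(0 + 3) = (n*r)*r + (-6 + n)*3 = n*r**2 + (-18 + 3*n) = -18 + 3*n + n*r**2)
-81*V(15, -13) - 247 = -81*(-18 + 3*15 + 15*(-13)**2) - 247 = -81*(-18 + 45 + 15*169) - 247 = -81*(-18 + 45 + 2535) - 247 = -81*2562 - 247 = -207522 - 247 = -207769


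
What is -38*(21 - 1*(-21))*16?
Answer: -25536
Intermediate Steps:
-38*(21 - 1*(-21))*16 = -38*(21 + 21)*16 = -38*42*16 = -1596*16 = -25536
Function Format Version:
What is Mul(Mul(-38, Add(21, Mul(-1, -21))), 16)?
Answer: -25536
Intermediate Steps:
Mul(Mul(-38, Add(21, Mul(-1, -21))), 16) = Mul(Mul(-38, Add(21, 21)), 16) = Mul(Mul(-38, 42), 16) = Mul(-1596, 16) = -25536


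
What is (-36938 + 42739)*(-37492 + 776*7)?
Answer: -185980060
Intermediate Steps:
(-36938 + 42739)*(-37492 + 776*7) = 5801*(-37492 + 5432) = 5801*(-32060) = -185980060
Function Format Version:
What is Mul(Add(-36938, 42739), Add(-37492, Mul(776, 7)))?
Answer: -185980060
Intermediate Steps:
Mul(Add(-36938, 42739), Add(-37492, Mul(776, 7))) = Mul(5801, Add(-37492, 5432)) = Mul(5801, -32060) = -185980060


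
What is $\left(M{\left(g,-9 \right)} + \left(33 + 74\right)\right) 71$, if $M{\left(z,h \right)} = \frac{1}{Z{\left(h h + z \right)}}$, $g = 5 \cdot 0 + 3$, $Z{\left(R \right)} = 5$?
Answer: $\frac{38056}{5} \approx 7611.2$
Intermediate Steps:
$g = 3$ ($g = 0 + 3 = 3$)
$M{\left(z,h \right)} = \frac{1}{5}$
$\left(M{\left(g,-9 \right)} + \left(33 + 74\right)\right) 71 = \left(\frac{1}{5} + \left(33 + 74\right)\right) 71 = \left(\frac{1}{5} + 107\right) 71 = \frac{536}{5} \cdot 71 = \frac{38056}{5}$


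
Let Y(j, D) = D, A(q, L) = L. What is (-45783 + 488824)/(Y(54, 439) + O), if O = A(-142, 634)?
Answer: 443041/1073 ≈ 412.90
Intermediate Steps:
O = 634
(-45783 + 488824)/(Y(54, 439) + O) = (-45783 + 488824)/(439 + 634) = 443041/1073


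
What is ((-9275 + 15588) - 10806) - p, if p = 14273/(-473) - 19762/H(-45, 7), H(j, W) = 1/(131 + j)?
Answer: 801767720/473 ≈ 1.6951e+6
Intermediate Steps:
p = -803892909/473 (p = 14273/(-473) - 19762/(1/(131 - 45)) = 14273*(-1/473) - 19762/(1/86) = -14273/473 - 19762/1/86 = -14273/473 - 19762*86 = -14273/473 - 1699532 = -803892909/473 ≈ -1.6996e+6)
((-9275 + 15588) - 10806) - p = ((-9275 + 15588) - 10806) - 1*(-803892909/473) = (6313 - 10806) + 803892909/473 = -4493 + 803892909/473 = 801767720/473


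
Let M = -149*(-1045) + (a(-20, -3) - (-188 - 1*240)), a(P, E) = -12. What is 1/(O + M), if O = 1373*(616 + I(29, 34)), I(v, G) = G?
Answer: 1/1048571 ≈ 9.5368e-7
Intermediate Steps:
M = 156121 (M = -149*(-1045) + (-12 - (-188 - 1*240)) = 155705 + (-12 - (-188 - 240)) = 155705 + (-12 - 1*(-428)) = 155705 + (-12 + 428) = 155705 + 416 = 156121)
O = 892450 (O = 1373*(616 + 34) = 1373*650 = 892450)
1/(O + M) = 1/(892450 + 156121) = 1/1048571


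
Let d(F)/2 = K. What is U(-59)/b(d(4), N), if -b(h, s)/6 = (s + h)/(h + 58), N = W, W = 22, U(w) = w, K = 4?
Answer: 649/30 ≈ 21.633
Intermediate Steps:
d(F) = 8 (d(F) = 2*4 = 8)
N = 22
b(h, s) = -6*(h + s)/(58 + h) (b(h, s) = -6*(s + h)/(h + 58) = -6*(h + s)/(58 + h))
U(-59)/b(d(4), N) = -59*(58 + 8)/(6*(-1*8 - 1*22)) = -59*11/(-8 - 22) = -59/(6*(1/66)*(-30)) = -59/(-30/11) = -59*(-11/30) = 649/30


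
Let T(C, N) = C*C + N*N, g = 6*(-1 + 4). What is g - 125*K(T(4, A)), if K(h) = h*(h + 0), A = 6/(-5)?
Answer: -190006/5 ≈ -38001.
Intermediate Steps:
A = -6/5 (A = 6*(-1/5) = -6/5 ≈ -1.2000)
g = 18 (g = 6*3 = 18)
T(C, N) = C**2 + N**2
K(h) = h**2 (K(h) = h*h = h**2)
g - 125*K(T(4, A)) = 18 - 125*(4**2 + (-6/5)**2)**2 = 18 - 125*(16 + 36/25)**2 = 18 - 125*(436/25)**2 = 18 - 125*190096/625 = 18 - 190096/5 = -190006/5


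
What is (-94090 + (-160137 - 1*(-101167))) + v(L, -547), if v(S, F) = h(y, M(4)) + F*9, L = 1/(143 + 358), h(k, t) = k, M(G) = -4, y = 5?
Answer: -157978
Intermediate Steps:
L = 1/501 ≈ 0.0019960
v(S, F) = 5 + 9*F (v(S, F) = 5 + F*9 = 5 + 9*F)
(-94090 + (-160137 - 1*(-101167))) + v(L, -547) = (-94090 + (-160137 - 1*(-101167))) + (5 + 9*(-547)) = (-94090 + (-160137 + 101167)) + (5 - 4923) = (-94090 - 58970) - 4918 = -153060 - 4918 = -157978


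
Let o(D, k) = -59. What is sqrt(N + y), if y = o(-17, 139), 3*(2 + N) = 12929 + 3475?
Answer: sqrt(5407) ≈ 73.532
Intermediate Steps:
N = 5466 (N = -2 + (12929 + 3475)/3 = -2 + (1/3)*16404 = -2 + 5468 = 5466)
y = -59
sqrt(N + y) = sqrt(5466 - 59) = sqrt(5407)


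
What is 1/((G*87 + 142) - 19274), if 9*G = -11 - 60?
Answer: -3/59455 ≈ -5.0458e-5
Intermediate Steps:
G = -71/9 (G = (-11 - 60)/9 = (⅑)*(-71) = -71/9 ≈ -7.8889)
1/((G*87 + 142) - 19274) = 1/((-71/9*87 + 142) - 19274) = 1/((-2059/3 + 142) - 19274) = 1/(-1633/3 - 19274) = 1/(-59455/3) = -3/59455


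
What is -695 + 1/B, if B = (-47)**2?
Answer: -1535254/2209 ≈ -695.00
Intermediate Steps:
B = 2209
-695 + 1/B = -695 + 1/2209 = -1535254/2209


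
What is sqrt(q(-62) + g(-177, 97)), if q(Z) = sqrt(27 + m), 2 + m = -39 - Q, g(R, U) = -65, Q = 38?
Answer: sqrt(-65 + 2*I*sqrt(13)) ≈ 0.44653 + 8.0746*I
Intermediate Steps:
m = -79 (m = -2 + (-39 - 1*38) = -2 + (-39 - 38) = -2 - 77 = -79)
q(Z) = 2*I*sqrt(13) (q(Z) = sqrt(27 - 79) = sqrt(-52) = 2*I*sqrt(13))
sqrt(q(-62) + g(-177, 97)) = sqrt(2*I*sqrt(13) - 65) = sqrt(-65 + 2*I*sqrt(13))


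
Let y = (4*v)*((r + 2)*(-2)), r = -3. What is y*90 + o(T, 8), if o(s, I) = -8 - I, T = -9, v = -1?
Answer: -736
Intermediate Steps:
y = -8 (y = (4*(-1))*((-3 + 2)*(-2)) = -(-4)*(-2) = -4*2 = -8)
y*90 + o(T, 8) = -8*90 + (-8 - 1*8) = -720 + (-8 - 8) = -720 - 16 = -736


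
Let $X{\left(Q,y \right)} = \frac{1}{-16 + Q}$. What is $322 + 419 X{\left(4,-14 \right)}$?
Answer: $\frac{3445}{12} \approx 287.08$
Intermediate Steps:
$322 + 419 X{\left(4,-14 \right)} = 322 + \frac{419}{-16 + 4} = 322 + \frac{419}{-12} = 322 + 419 \left(- \frac{1}{12}\right) = 322 - \frac{419}{12} = \frac{3445}{12}$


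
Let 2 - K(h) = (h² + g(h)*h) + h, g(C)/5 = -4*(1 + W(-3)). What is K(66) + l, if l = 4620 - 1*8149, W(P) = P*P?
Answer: 5251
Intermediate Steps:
W(P) = P²
g(C) = -200 (g(C) = 5*(-4*(1 + (-3)²)) = 5*(-4*(1 + 9)) = 5*(-4*10) = 5*(-40) = -200)
K(h) = 2 - h² + 199*h (K(h) = 2 - ((h² - 200*h) + h) = 2 - (h² - 199*h) = 2 + (-h² + 199*h) = 2 - h² + 199*h)
l = -3529 (l = 4620 - 8149 = -3529)
K(66) + l = (2 - 1*66² + 199*66) - 3529 = (2 - 1*4356 + 13134) - 3529 = (2 - 4356 + 13134) - 3529 = 8780 - 3529 = 5251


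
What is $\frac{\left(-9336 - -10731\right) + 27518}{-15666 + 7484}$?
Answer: $- \frac{28913}{8182} \approx -3.5337$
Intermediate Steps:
$\frac{\left(-9336 - -10731\right) + 27518}{-15666 + 7484} = \frac{\left(-9336 + 10731\right) + 27518}{-8182} = \left(1395 + 27518\right) \left(- \frac{1}{8182}\right) = 28913 \left(- \frac{1}{8182}\right) = - \frac{28913}{8182}$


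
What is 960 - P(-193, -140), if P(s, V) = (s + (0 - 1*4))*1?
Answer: 1157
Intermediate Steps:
P(s, V) = -4 + s (P(s, V) = (s + (0 - 4))*1 = (s - 4)*1 = (-4 + s)*1 = -4 + s)
960 - P(-193, -140) = 960 - (-4 - 193) = 960 - 1*(-197) = 960 + 197 = 1157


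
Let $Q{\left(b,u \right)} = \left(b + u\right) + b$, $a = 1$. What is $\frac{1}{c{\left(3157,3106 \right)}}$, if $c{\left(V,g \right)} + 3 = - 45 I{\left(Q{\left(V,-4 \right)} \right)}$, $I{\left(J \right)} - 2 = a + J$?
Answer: $- \frac{1}{284088} \approx -3.52 \cdot 10^{-6}$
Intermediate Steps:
$Q{\left(b,u \right)} = u + 2 b$
$I{\left(J \right)} = 3 + J$ ($I{\left(J \right)} = 2 + \left(1 + J\right) = 3 + J$)
$c{\left(V,g \right)} = 42 - 90 V$ ($c{\left(V,g \right)} = -3 - 45 \left(3 + \left(-4 + 2 V\right)\right) = -3 - 45 \left(-1 + 2 V\right) = -3 - \left(-45 + 90 V\right) = 42 - 90 V$)
$\frac{1}{c{\left(3157,3106 \right)}} = \frac{1}{42 - 284130} = \frac{1}{-284088} = - \frac{1}{284088}$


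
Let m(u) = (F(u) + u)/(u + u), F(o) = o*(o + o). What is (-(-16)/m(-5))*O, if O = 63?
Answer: -224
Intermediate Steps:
F(o) = 2*o² (F(o) = o*(2*o) = 2*o²)
m(u) = (u + 2*u²)/(2*u) (m(u) = (2*u² + u)/(u + u) = (u + 2*u²)/((2*u)) = (u + 2*u²)*(1/(2*u)) = (u + 2*u²)/(2*u))
(-(-16)/m(-5))*O = -(-16)/(½ - 5)*63 = -(-16)/(-9/2)*63 = -(-16)*(-2)/9*63 = -4*8/9*63 = -32/9*63 = -224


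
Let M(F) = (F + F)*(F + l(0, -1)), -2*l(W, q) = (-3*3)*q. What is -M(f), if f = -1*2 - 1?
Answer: -45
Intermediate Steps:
f = -3 (f = -2 - 1 = -3)
l(W, q) = 9*q/2 (l(W, q) = -(-3*3)*q/2 = -(-9)*q/2 = 9*q/2)
M(F) = 2*F*(-9/2 + F) (M(F) = (F + F)*(F + (9/2)*(-1)) = (2*F)*(F - 9/2) = (2*F)*(-9/2 + F) = 2*F*(-9/2 + F))
-M(f) = -(-3)*(-9 + 2*(-3)) = -(-3)*(-9 - 6) = -(-3)*(-15) = -1*45 = -45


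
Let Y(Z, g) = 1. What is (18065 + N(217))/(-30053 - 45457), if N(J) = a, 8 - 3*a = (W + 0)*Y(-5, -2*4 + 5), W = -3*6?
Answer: -54221/226530 ≈ -0.23935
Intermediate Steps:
W = -18
a = 26/3 (a = 8/3 - (-18 + 0)/3 = 8/3 - (-6) = 8/3 - 1/3*(-18) = 8/3 + 6 = 26/3 ≈ 8.6667)
N(J) = 26/3
(18065 + N(217))/(-30053 - 45457) = (18065 + 26/3)/(-30053 - 45457) = (54221/3)/(-75510) = (54221/3)*(-1/75510) = -54221/226530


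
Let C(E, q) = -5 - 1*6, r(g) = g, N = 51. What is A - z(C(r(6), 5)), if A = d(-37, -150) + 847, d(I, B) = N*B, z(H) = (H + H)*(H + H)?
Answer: -7287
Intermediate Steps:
C(E, q) = -11 (C(E, q) = -5 - 6 = -11)
z(H) = 4*H**2 (z(H) = (2*H)*(2*H) = 4*H**2)
d(I, B) = 51*B
A = -6803 (A = 51*(-150) + 847 = -7650 + 847 = -6803)
A - z(C(r(6), 5)) = -6803 - 4*(-11)**2 = -6803 - 4*121 = -6803 - 1*484 = -6803 - 484 = -7287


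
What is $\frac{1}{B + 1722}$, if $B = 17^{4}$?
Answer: $\frac{1}{85243} \approx 1.1731 \cdot 10^{-5}$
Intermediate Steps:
$B = 83521$
$\frac{1}{B + 1722} = \frac{1}{83521 + 1722} = \frac{1}{85243}$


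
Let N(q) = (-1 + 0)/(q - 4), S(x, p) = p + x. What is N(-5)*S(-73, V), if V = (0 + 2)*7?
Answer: -59/9 ≈ -6.5556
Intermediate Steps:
V = 14 (V = 2*7 = 14)
N(q) = -1/(-4 + q)
N(-5)*S(-73, V) = (-1/(-4 - 5))*(14 - 73) = -1/(-9)*(-59) = -1*(-1/9)*(-59) = (1/9)*(-59) = -59/9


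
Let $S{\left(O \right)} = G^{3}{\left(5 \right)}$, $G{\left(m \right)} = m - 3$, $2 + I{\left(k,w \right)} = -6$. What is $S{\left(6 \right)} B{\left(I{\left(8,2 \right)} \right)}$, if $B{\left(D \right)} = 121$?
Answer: $968$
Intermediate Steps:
$I{\left(k,w \right)} = -8$ ($I{\left(k,w \right)} = -2 - 6 = -8$)
$G{\left(m \right)} = -3 + m$
$S{\left(O \right)} = 8$ ($S{\left(O \right)} = \left(-3 + 5\right)^{3} = 2^{3} = 8$)
$S{\left(6 \right)} B{\left(I{\left(8,2 \right)} \right)} = 8 \cdot 121 = 968$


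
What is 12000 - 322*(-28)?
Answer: 21016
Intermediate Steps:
12000 - 322*(-28) = 12000 + 9016 = 21016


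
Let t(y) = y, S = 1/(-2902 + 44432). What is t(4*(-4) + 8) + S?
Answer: -332239/41530 ≈ -8.0000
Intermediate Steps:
S = 1/41530 ≈ 2.4079e-5
t(4*(-4) + 8) + S = (4*(-4) + 8) + 1/41530 = (-16 + 8) + 1/41530 = -8 + 1/41530 = -332239/41530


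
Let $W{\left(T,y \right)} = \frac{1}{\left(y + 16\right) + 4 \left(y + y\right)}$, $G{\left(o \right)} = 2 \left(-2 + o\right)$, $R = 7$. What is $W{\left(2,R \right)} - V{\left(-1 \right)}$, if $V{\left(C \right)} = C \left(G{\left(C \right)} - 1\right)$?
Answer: $- \frac{552}{79} \approx -6.9873$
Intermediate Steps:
$G{\left(o \right)} = -4 + 2 o$
$W{\left(T,y \right)} = \frac{1}{16 + 9 y}$ ($W{\left(T,y \right)} = \frac{1}{\left(16 + y\right) + 4 \cdot 2 y} = \frac{1}{\left(16 + y\right) + 8 y} = \frac{1}{16 + 9 y}$)
$V{\left(C \right)} = C \left(-5 + 2 C\right)$ ($V{\left(C \right)} = C \left(\left(-4 + 2 C\right) - 1\right) = C \left(-5 + 2 C\right)$)
$W{\left(2,R \right)} - V{\left(-1 \right)} = \frac{1}{16 + 9 \cdot 7} - - (-5 + 2 \left(-1\right)) = \frac{1}{16 + 63} - - (-5 - 2) = \frac{1}{79} - \left(-1\right) \left(-7\right) = \frac{1}{79} - 7 = - \frac{552}{79}$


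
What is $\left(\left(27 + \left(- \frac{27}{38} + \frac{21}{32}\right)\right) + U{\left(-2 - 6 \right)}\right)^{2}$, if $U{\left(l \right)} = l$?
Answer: $\frac{132687361}{369664} \approx 358.94$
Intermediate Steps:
$\left(\left(27 + \left(- \frac{27}{38} + \frac{21}{32}\right)\right) + U{\left(-2 - 6 \right)}\right)^{2} = \left(\left(27 + \left(- \frac{27}{38} + \frac{21}{32}\right)\right) - 8\right)^{2} = \left(\left(27 - \frac{33}{608}\right) - 8\right)^{2} = \left(\frac{16383}{608} - 8\right)^{2} = \left(\frac{11519}{608}\right)^{2} = \frac{132687361}{369664}$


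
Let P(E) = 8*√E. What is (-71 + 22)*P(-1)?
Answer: -392*I ≈ -392.0*I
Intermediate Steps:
(-71 + 22)*P(-1) = (-71 + 22)*(8*√(-1)) = -392*I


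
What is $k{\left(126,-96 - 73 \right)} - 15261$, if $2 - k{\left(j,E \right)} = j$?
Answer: $-15385$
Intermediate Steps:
$k{\left(j,E \right)} = 2 - j$
$k{\left(126,-96 - 73 \right)} - 15261 = \left(2 - 126\right) - 15261 = -124 - 15261 = -15385$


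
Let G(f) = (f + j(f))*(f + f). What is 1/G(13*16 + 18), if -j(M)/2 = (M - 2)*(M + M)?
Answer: -1/91426040 ≈ -1.0938e-8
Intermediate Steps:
j(M) = -4*M*(-2 + M) (j(M) = -2*(M - 2)*(M + M) = -2*(-2 + M)*2*M = -4*M*(-2 + M))
G(f) = 2*f*(f + 4*f*(2 - f)) (G(f) = (f + 4*f*(2 - f))*(f + f) = (f + 4*f*(2 - f))*(2*f) = 2*f*(f + 4*f*(2 - f)))
1/G(13*16 + 18) = 1/((13*16 + 18)²*(18 - 8*(13*16 + 18))) = 1/((208 + 18)²*(18 - 8*(208 + 18))) = 1/(226²*(18 - 8*226)) = 1/(51076*(18 - 1808)) = 1/(51076*(-1790)) = 1/(-91426040) = -1/91426040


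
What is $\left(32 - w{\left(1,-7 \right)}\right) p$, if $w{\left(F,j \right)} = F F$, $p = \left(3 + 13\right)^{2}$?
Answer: $7936$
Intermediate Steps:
$p = 256$ ($p = 16^{2} = 256$)
$w{\left(F,j \right)} = F^{2}$
$\left(32 - w{\left(1,-7 \right)}\right) p = \left(32 - 1^{2}\right) 256 = \left(32 - 1\right) 256 = 31 \cdot 256 = 7936$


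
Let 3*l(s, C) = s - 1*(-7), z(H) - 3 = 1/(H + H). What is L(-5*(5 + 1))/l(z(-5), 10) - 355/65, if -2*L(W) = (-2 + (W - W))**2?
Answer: -2603/429 ≈ -6.0676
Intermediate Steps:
z(H) = 3 + 1/(2*H) (z(H) = 3 + 1/(H + H) = 3 + 1/(2*H))
l(s, C) = 7/3 + s/3 (l(s, C) = (s - 1*(-7))/3 = (s + 7)/3 = (7 + s)/3 = 7/3 + s/3)
L(W) = -2 (L(W) = -(-2 + (W - W))**2/2 = -(-2 + 0)**2/2 = -1/2*(-2)**2 = -1/2*4 = -2)
L(-5*(5 + 1))/l(z(-5), 10) - 355/65 = -2/(7/3 + (3 + (1/2)/(-5))/3) - 355/65 = -2/(7/3 + (3 + (1/2)*(-1/5))/3) - 355*1/65 = -2/(7/3 + (3 - 1/10)/3) - 71/13 = -2/(7/3 + (1/3)*(29/10)) - 71/13 = -2/(7/3 + 29/30) - 71/13 = -2/33/10 - 71/13 = -2*10/33 - 71/13 = -20/33 - 71/13 = -2603/429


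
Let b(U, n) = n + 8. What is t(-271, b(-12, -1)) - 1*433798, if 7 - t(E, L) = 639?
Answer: -434430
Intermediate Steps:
b(U, n) = 8 + n
t(E, L) = -632 (t(E, L) = 7 - 1*639 = 7 - 639 = -632)
t(-271, b(-12, -1)) - 1*433798 = -632 - 1*433798 = -632 - 433798 = -434430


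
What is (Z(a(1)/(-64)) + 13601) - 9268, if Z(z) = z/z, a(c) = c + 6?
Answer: 4334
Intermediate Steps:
a(c) = 6 + c
Z(z) = 1
(Z(a(1)/(-64)) + 13601) - 9268 = (1 + 13601) - 9268 = 13602 - 9268 = 4334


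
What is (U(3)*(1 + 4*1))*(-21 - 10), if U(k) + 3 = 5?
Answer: -310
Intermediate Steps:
U(k) = 2 (U(k) = -3 + 5 = 2)
(U(3)*(1 + 4*1))*(-21 - 10) = (2*(1 + 4*1))*(-21 - 10) = (2*(1 + 4))*(-31) = (2*5)*(-31) = 10*(-31) = -310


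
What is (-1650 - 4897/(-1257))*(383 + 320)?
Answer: -1454614559/1257 ≈ -1.1572e+6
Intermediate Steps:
(-1650 - 4897/(-1257))*(383 + 320) = (-1650 - 4897*(-1/1257))*703 = (-1650 + 4897/1257)*703 = -2069153/1257*703 = -1454614559/1257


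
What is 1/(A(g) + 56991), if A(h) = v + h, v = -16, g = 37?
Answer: 1/57012 ≈ 1.7540e-5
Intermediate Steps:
A(h) = -16 + h
1/(A(g) + 56991) = 1/((-16 + 37) + 56991) = 1/(21 + 56991) = 1/57012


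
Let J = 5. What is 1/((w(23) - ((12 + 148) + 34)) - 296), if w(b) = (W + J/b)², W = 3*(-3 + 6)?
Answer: -529/214266 ≈ -0.0024689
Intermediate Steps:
W = 9 (W = 3*3 = 9)
w(b) = (9 + 5/b)²
1/((w(23) - ((12 + 148) + 34)) - 296) = 1/(((5 + 9*23)²/23² - ((12 + 148) + 34)) - 296) = 1/(((5 + 207)²/529 - (160 + 34)) - 296) = 1/(((1/529)*212² - 1*194) - 296) = 1/(((1/529)*44944 - 194) - 296) = 1/((44944/529 - 194) - 296) = 1/(-57682/529 - 296) = 1/(-214266/529) = -529/214266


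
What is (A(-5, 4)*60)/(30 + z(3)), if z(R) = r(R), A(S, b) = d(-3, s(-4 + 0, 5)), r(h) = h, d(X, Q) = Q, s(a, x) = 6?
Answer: 120/11 ≈ 10.909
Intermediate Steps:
A(S, b) = 6
z(R) = R
(A(-5, 4)*60)/(30 + z(3)) = (6*60)/(30 + 3) = 360/33 = 360*(1/33) = 120/11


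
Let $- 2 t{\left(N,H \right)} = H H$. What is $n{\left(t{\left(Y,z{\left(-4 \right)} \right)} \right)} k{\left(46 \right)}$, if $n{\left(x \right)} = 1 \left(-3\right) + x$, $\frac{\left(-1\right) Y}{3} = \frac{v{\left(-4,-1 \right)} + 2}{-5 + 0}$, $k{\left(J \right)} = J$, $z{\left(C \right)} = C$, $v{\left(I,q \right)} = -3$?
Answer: $-506$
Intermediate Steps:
$Y = - \frac{3}{5}$ ($Y = - 3 \frac{-3 + 2}{-5 + 0} = - 3 \left(- \frac{1}{-5}\right) = - 3 \left(\left(-1\right) \left(- \frac{1}{5}\right)\right) = \left(-3\right) \frac{1}{5} = - \frac{3}{5} \approx -0.6$)
$t{\left(N,H \right)} = - \frac{H^{2}}{2}$ ($t{\left(N,H \right)} = - \frac{H H}{2} = - \frac{H^{2}}{2}$)
$n{\left(x \right)} = -3 + x$
$n{\left(t{\left(Y,z{\left(-4 \right)} \right)} \right)} k{\left(46 \right)} = \left(-3 - \frac{\left(-4\right)^{2}}{2}\right) 46 = \left(-3 - 8\right) 46 = \left(-11\right) 46 = -506$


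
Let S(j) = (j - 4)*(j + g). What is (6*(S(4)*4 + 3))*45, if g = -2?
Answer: 810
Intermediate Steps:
S(j) = (-4 + j)*(-2 + j) (S(j) = (j - 4)*(j - 2) = (-4 + j)*(-2 + j))
(6*(S(4)*4 + 3))*45 = (6*((8 + 4² - 6*4)*4 + 3))*45 = (6*((8 + 16 - 24)*4 + 3))*45 = (6*(0*4 + 3))*45 = (6*(0 + 3))*45 = (6*3)*45 = 18*45 = 810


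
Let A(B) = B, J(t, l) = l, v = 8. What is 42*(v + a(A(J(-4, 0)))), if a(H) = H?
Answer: 336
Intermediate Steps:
42*(v + a(A(J(-4, 0)))) = 42*(8 + 0) = 42*8 = 336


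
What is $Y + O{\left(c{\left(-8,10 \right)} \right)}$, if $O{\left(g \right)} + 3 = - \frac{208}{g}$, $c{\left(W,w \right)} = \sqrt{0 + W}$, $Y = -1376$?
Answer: $-1379 + 52 i \sqrt{2} \approx -1379.0 + 73.539 i$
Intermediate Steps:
$c{\left(W,w \right)} = \sqrt{W}$
$O{\left(g \right)} = -3 - \frac{208}{g}$
$Y + O{\left(c{\left(-8,10 \right)} \right)} = -1376 - \left(3 + \frac{208}{\sqrt{-8}}\right) = -1376 - \left(3 + \frac{208}{2 i \sqrt{2}}\right) = -1376 - \left(3 + 208 \left(- \frac{i \sqrt{2}}{4}\right)\right) = -1376 - \left(3 - 52 i \sqrt{2}\right) = -1379 + 52 i \sqrt{2}$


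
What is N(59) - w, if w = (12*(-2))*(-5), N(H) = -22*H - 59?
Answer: -1477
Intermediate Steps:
N(H) = -59 - 22*H
w = 120 (w = -24*(-5) = 120)
N(59) - w = (-59 - 22*59) - 1*120 = (-59 - 1298) - 120 = -1357 - 120 = -1477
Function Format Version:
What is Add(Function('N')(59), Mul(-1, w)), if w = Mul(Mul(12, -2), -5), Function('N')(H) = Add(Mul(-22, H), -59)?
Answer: -1477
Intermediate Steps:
Function('N')(H) = Add(-59, Mul(-22, H))
w = 120 (w = Mul(-24, -5) = 120)
Add(Function('N')(59), Mul(-1, w)) = Add(Add(-59, Mul(-22, 59)), Mul(-1, 120)) = Add(Add(-59, -1298), -120) = Add(-1357, -120) = -1477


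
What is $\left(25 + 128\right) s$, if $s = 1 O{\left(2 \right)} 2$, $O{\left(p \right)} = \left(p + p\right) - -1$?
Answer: $1530$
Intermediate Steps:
$O{\left(p \right)} = 1 + 2 p$ ($O{\left(p \right)} = 2 p + 1 = 1 + 2 p$)
$s = 10$ ($s = 1 \left(1 + 2 \cdot 2\right) 2 = 1 \left(1 + 4\right) 2 = 1 \cdot 5 \cdot 2 = 5 \cdot 2 = 10$)
$\left(25 + 128\right) s = \left(25 + 128\right) 10 = 153 \cdot 10 = 1530$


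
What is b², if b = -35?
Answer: 1225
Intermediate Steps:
b² = (-35)² = 1225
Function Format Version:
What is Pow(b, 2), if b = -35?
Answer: 1225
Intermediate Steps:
Pow(b, 2) = Pow(-35, 2) = 1225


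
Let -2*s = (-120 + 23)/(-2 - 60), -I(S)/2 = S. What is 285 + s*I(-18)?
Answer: 7962/31 ≈ 256.84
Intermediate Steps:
I(S) = -2*S
s = -97/124 (s = -(-120 + 23)/(2*(-2 - 60)) = -(-97)/(2*(-62)) = -(-97)*(-1)/(2*62) = -½*97/62 = -97/124 ≈ -0.78226)
285 + s*I(-18) = 285 - (-97)*(-18)/62 = 285 - 97/124*36 = 285 - 873/31 = 7962/31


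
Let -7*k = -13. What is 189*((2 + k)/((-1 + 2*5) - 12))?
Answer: -243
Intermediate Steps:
k = 13/7 (k = -⅐*(-13) = 13/7 ≈ 1.8571)
189*((2 + k)/((-1 + 2*5) - 12)) = 189*((2 + 13/7)/((-1 + 2*5) - 12)) = 189*(27/(7*((-1 + 10) - 12))) = 189*(27/(7*(9 - 12))) = 189*((27/7)/(-3)) = 189*((27/7)*(-⅓)) = 189*(-9/7) = -243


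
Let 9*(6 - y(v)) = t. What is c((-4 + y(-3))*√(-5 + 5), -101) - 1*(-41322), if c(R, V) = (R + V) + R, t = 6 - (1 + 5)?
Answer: 41221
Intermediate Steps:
t = 0 (t = 6 - 1*6 = 6 - 6 = 0)
y(v) = 6 (y(v) = 6 - ⅑*0 = 6 + 0 = 6)
c(R, V) = V + 2*R
c((-4 + y(-3))*√(-5 + 5), -101) - 1*(-41322) = (-101 + 2*((-4 + 6)*√(-5 + 5))) - 1*(-41322) = (-101 + 2*(2*√0)) + 41322 = (-101 + 2*(2*0)) + 41322 = (-101 + 2*0) + 41322 = (-101 + 0) + 41322 = -101 + 41322 = 41221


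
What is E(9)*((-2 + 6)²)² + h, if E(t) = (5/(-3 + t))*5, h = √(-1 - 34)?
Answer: 3200/3 + I*√35 ≈ 1066.7 + 5.9161*I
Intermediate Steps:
h = I*√35 (h = √(-35) = I*√35 ≈ 5.9161*I)
E(t) = 25/(-3 + t) (E(t) = (5/(-3 + t))*5 = 25/(-3 + t))
E(9)*((-2 + 6)²)² + h = (25/(-3 + 9))*((-2 + 6)²)² + I*√35 = (25/6)*(4²)² + I*√35 = (25*(⅙))*16² + I*√35 = (25/6)*256 + I*√35 = 3200/3 + I*√35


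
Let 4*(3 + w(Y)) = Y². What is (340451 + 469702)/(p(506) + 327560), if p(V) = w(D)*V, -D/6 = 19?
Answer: 810153/1970036 ≈ 0.41124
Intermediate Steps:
D = -114 (D = -6*19 = -114)
w(Y) = -3 + Y²/4
p(V) = 3246*V (p(V) = (-3 + (¼)*(-114)²)*V = (-3 + (¼)*12996)*V = (-3 + 3249)*V = 3246*V)
(340451 + 469702)/(p(506) + 327560) = (340451 + 469702)/(3246*506 + 327560) = 810153/(1642476 + 327560) = 810153/1970036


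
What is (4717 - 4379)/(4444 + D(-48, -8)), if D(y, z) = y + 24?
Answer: 13/170 ≈ 0.076471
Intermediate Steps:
D(y, z) = 24 + y
(4717 - 4379)/(4444 + D(-48, -8)) = (4717 - 4379)/(4444 + (24 - 48)) = 338/(4444 - 24) = 338/4420 = 338*(1/4420) = 13/170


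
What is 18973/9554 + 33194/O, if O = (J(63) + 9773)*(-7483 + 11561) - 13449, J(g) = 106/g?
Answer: 47649903143407/23984414175662 ≈ 1.9867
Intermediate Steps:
O = 2510405503/63 (O = (106/63 + 9773)*(-7483 + 11561) - 13449 = (106*(1/63) + 9773)*4078 - 13449 = (106/63 + 9773)*4078 - 13449 = (615805/63)*4078 - 13449 = 2511252790/63 - 13449 = 2510405503/63 ≈ 3.9848e+7)
18973/9554 + 33194/O = 18973/9554 + 33194/(2510405503/63) = 18973*(1/9554) + 33194*(63/2510405503) = 18973/9554 + 2091222/2510405503 = 47649903143407/23984414175662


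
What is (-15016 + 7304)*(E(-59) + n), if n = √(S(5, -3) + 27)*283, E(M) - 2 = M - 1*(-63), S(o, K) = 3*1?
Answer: -46272 - 2182496*√30 ≈ -1.2000e+7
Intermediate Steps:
S(o, K) = 3
E(M) = 65 + M (E(M) = 2 + (M - 1*(-63)) = 2 + (M + 63) = 2 + (63 + M) = 65 + M)
n = 283*√30 (n = √(3 + 27)*283 = √30*283 = 283*√30 ≈ 1550.1)
(-15016 + 7304)*(E(-59) + n) = (-15016 + 7304)*((65 - 59) + 283*√30) = -7712*(6 + 283*√30) = -46272 - 2182496*√30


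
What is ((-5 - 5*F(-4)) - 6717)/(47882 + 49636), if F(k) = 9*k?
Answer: -3271/48759 ≈ -0.067085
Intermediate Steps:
((-5 - 5*F(-4)) - 6717)/(47882 + 49636) = ((-5 - 45*(-4)) - 6717)/(47882 + 49636) = ((-5 - 5*(-36)) - 6717)/97518 = ((-5 + 180) - 6717)*(1/97518) = (175 - 6717)*(1/97518) = -6542*1/97518 = -3271/48759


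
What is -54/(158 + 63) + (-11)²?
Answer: 26687/221 ≈ 120.76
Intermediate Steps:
-54/(158 + 63) + (-11)² = -54/221 + 121 = 26687/221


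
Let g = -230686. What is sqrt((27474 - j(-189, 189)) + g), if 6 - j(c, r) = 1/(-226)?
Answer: I*sqrt(10379562794)/226 ≈ 450.8*I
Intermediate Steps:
j(c, r) = 1357/226 (j(c, r) = 6 - 1/(-226) = 6 - 1*(-1/226) = 6 + 1/226 = 1357/226)
sqrt((27474 - j(-189, 189)) + g) = sqrt((27474 - 1*1357/226) - 230686) = sqrt((27474 - 1357/226) - 230686) = sqrt(6207767/226 - 230686) = sqrt(-45927269/226) = I*sqrt(10379562794)/226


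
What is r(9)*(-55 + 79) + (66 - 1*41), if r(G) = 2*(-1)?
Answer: -23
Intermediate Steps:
r(G) = -2
r(9)*(-55 + 79) + (66 - 1*41) = -2*(-55 + 79) + (66 - 1*41) = -2*24 + (66 - 41) = -48 + 25 = -23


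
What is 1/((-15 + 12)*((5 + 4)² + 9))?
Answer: -1/270 ≈ -0.0037037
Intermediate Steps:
1/((-15 + 12)*((5 + 4)² + 9)) = 1/(-3*(9² + 9)) = 1/(-3*(81 + 9)) = 1/(-3*90) = 1/(-270) = -1/270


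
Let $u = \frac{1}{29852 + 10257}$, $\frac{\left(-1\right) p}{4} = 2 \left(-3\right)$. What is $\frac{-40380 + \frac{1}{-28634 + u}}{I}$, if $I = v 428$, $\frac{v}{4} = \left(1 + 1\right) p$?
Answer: $- \frac{46375667060009}{94377583284480} \approx -0.49138$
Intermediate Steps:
$p = 24$ ($p = - 4 \cdot 2 \left(-3\right) = \left(-4\right) \left(-6\right) = 24$)
$u = \frac{1}{40109} \approx 2.4932 \cdot 10^{-5}$
$v = 192$ ($v = 4 \left(1 + 1\right) 24 = 4 \cdot 2 \cdot 24 = 4 \cdot 48 = 192$)
$I = 82176$ ($I = 192 \cdot 428 = 82176$)
$\frac{-40380 + \frac{1}{-28634 + u}}{I} = \frac{-40380 + \frac{1}{-28634 + \frac{1}{40109}}}{82176} = \left(-40380 + \frac{1}{- \frac{1148481105}{40109}}\right) \frac{1}{82176} = \left(-40380 - \frac{40109}{1148481105}\right) \frac{1}{82176} = \left(- \frac{46375667060009}{1148481105}\right) \frac{1}{82176} = - \frac{46375667060009}{94377583284480}$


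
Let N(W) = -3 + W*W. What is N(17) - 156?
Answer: 130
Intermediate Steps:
N(W) = -3 + W²
N(17) - 156 = (-3 + 17²) - 156 = (-3 + 289) - 156 = 286 - 156 = 130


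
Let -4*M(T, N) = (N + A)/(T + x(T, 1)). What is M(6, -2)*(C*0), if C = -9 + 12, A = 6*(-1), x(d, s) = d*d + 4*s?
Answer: 0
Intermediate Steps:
x(d, s) = d² + 4*s
A = -6
C = 3
M(T, N) = -(-6 + N)/(4*(4 + T + T²)) (M(T, N) = -(N - 6)/(4*(T + (T² + 4*1))) = -(-6 + N)/(4*(T + (T² + 4))) = -(-6 + N)/(4*(T + (4 + T²))) = -(-6 + N)/(4*(4 + T + T²)))
M(6, -2)*(C*0) = ((6 - 1*(-2))/(4*(4 + 6 + 6²)))*(3*0) = ((6 + 2)/(4*(4 + 6 + 36)))*0 = ((¼)*8/46)*0 = ((¼)*(1/46)*8)*0 = (1/23)*0 = 0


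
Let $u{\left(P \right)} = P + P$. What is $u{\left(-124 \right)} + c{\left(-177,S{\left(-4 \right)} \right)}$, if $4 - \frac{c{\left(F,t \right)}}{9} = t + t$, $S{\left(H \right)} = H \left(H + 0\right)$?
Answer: $-500$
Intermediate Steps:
$u{\left(P \right)} = 2 P$
$S{\left(H \right)} = H^{2}$ ($S{\left(H \right)} = H H = H^{2}$)
$c{\left(F,t \right)} = 36 - 18 t$ ($c{\left(F,t \right)} = 36 - 9 \left(t + t\right) = 36 - 9 \cdot 2 t = 36 - 18 t$)
$u{\left(-124 \right)} + c{\left(-177,S{\left(-4 \right)} \right)} = 2 \left(-124\right) + \left(36 - 18 \left(-4\right)^{2}\right) = -248 + \left(36 - 288\right) = -248 - 252 = -500$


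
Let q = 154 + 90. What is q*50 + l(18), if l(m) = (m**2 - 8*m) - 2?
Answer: 12378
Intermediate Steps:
l(m) = -2 + m**2 - 8*m
q = 244
q*50 + l(18) = 244*50 + (-2 + 18**2 - 8*18) = 12200 + (-2 + 324 - 144) = 12200 + 178 = 12378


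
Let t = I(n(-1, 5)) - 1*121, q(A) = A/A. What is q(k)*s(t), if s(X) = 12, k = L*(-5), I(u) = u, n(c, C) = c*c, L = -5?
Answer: 12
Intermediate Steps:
n(c, C) = c**2
k = 25 (k = -5*(-5) = 25)
q(A) = 1
t = -120 (t = (-1)**2 - 1*121 = 1 - 121 = -120)
q(k)*s(t) = 1*12 = 12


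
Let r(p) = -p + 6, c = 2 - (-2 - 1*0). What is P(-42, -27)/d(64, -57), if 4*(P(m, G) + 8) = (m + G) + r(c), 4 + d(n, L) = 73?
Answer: -33/92 ≈ -0.35870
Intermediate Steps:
d(n, L) = 69 (d(n, L) = -4 + 73 = 69)
c = 4 (c = 2 - (-2 + 0) = 2 - 1*(-2) = 2 + 2 = 4)
r(p) = 6 - p
P(m, G) = -15/2 + G/4 + m/4 (P(m, G) = -8 + ((m + G) + (6 - 1*4))/4 = -8 + ((G + m) + (6 - 4))/4 = -8 + ((G + m) + 2)/4 = -8 + (2 + G + m)/4 = -8 + (1/2 + G/4 + m/4) = -15/2 + G/4 + m/4)
P(-42, -27)/d(64, -57) = (-15/2 + (1/4)*(-27) + (1/4)*(-42))/69 = (-15/2 - 27/4 - 21/2)*(1/69) = -99/4*1/69 = -33/92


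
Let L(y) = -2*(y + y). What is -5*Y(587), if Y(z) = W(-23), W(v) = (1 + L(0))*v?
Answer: 115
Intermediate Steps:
L(y) = -4*y
W(v) = v (W(v) = (1 - 4*0)*v = (1 + 0)*v = 1*v = v)
Y(z) = -23
-5*Y(587) = -5*(-23) = 115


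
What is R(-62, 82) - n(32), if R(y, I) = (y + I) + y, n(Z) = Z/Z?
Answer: -43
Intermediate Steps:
n(Z) = 1
R(y, I) = I + 2*y (R(y, I) = (I + y) + y = I + 2*y)
R(-62, 82) - n(32) = (82 + 2*(-62)) - 1*1 = (82 - 124) - 1 = -42 - 1 = -43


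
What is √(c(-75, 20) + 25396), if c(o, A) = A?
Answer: 6*√706 ≈ 159.42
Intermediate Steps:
√(c(-75, 20) + 25396) = √(20 + 25396) = √25416 = 6*√706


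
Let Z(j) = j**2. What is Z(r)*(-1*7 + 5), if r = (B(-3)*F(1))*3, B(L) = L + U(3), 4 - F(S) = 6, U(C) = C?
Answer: 0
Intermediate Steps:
F(S) = -2 (F(S) = 4 - 1*6 = 4 - 6 = -2)
B(L) = 3 + L (B(L) = L + 3 = 3 + L)
r = 0 (r = ((3 - 3)*(-2))*3 = (0*(-2))*3 = 0*3 = 0)
Z(r)*(-1*7 + 5) = 0**2*(-1*7 + 5) = 0*(-7 + 5) = 0*(-2) = 0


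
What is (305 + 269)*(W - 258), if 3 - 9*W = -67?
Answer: -1292648/9 ≈ -1.4363e+5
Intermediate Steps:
W = 70/9 (W = 1/3 - 1/9*(-67) = 1/3 + 67/9 = 70/9 ≈ 7.7778)
(305 + 269)*(W - 258) = (305 + 269)*(70/9 - 258) = 574*(-2252/9) = -1292648/9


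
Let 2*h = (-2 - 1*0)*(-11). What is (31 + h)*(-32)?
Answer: -1344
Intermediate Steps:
h = 11 (h = ((-2 - 1*0)*(-11))/2 = ((-2 + 0)*(-11))/2 = (-2*(-11))/2 = (½)*22 = 11)
(31 + h)*(-32) = (31 + 11)*(-32) = 42*(-32) = -1344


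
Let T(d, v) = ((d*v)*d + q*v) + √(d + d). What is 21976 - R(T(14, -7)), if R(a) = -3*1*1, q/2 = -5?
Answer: 21979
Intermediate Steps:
q = -10 (q = 2*(-5) = -10)
T(d, v) = -10*v + v*d² + √2*√d (T(d, v) = ((d*v)*d - 10*v) + √(d + d) = (v*d² - 10*v) + √(2*d) = (-10*v + v*d²) + √2*√d = -10*v + v*d² + √2*√d)
R(a) = -3 (R(a) = -3*1 = -3)
21976 - R(T(14, -7)) = 21976 - 1*(-3) = 21976 + 3 = 21979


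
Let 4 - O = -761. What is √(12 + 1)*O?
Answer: 765*√13 ≈ 2758.2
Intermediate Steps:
O = 765 (O = 4 - 1*(-761) = 4 + 761 = 765)
√(12 + 1)*O = √(12 + 1)*765 = √13*765 = 765*√13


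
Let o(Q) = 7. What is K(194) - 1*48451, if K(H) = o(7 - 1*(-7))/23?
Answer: -1114366/23 ≈ -48451.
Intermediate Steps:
K(H) = 7/23
K(194) - 1*48451 = 7/23 - 1*48451 = 7/23 - 48451 = -1114366/23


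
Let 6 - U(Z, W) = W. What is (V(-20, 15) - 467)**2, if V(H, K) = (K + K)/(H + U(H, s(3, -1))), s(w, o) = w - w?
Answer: 10784656/49 ≈ 2.2010e+5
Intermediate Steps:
s(w, o) = 0
U(Z, W) = 6 - W
V(H, K) = 2*K/(6 + H) (V(H, K) = (K + K)/(H + (6 - 1*0)) = (2*K)/(H + (6 + 0)) = (2*K)/(H + 6) = (2*K)/(6 + H) = 2*K/(6 + H))
(V(-20, 15) - 467)**2 = (2*15/(6 - 20) - 467)**2 = (2*15/(-14) - 467)**2 = (2*15*(-1/14) - 467)**2 = (-15/7 - 467)**2 = (-3284/7)**2 = 10784656/49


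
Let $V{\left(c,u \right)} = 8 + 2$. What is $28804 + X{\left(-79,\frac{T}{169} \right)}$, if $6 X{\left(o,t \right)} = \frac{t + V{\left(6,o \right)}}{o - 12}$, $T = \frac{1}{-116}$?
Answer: $\frac{308311598297}{10703784} \approx 28804.0$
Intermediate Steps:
$T = - \frac{1}{116} \approx -0.0086207$
$V{\left(c,u \right)} = 10$
$X{\left(o,t \right)} = \frac{10 + t}{6 \left(-12 + o\right)}$ ($X{\left(o,t \right)} = \frac{\left(t + 10\right) \frac{1}{o - 12}}{6} = \frac{\left(10 + t\right) \frac{1}{-12 + o}}{6} = \frac{\frac{1}{-12 + o} \left(10 + t\right)}{6} = \frac{10 + t}{6 \left(-12 + o\right)}$)
$28804 + X{\left(-79,\frac{T}{169} \right)} = 28804 + \frac{10 - \frac{1}{116 \cdot 169}}{6 \left(-12 - 79\right)} = 28804 + \frac{10 - \frac{1}{19604}}{6 \left(-91\right)} = 28804 + \frac{1}{6} \left(- \frac{1}{91}\right) \left(10 - \frac{1}{19604}\right) = 28804 + \frac{1}{6} \left(- \frac{1}{91}\right) \frac{196039}{19604} = 28804 - \frac{196039}{10703784} = \frac{308311598297}{10703784}$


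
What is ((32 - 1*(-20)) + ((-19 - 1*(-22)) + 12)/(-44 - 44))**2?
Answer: 20802721/7744 ≈ 2686.3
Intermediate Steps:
((32 - 1*(-20)) + ((-19 - 1*(-22)) + 12)/(-44 - 44))**2 = ((32 + 20) + ((-19 + 22) + 12)/(-88))**2 = (52 + (3 + 12)*(-1/88))**2 = (52 + 15*(-1/88))**2 = (52 - 15/88)**2 = (4561/88)**2 = 20802721/7744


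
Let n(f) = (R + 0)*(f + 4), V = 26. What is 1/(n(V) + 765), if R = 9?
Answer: 1/1035 ≈ 0.00096618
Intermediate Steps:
n(f) = 36 + 9*f (n(f) = (9 + 0)*(f + 4) = 9*(4 + f) = 36 + 9*f)
1/(n(V) + 765) = 1/((36 + 9*26) + 765) = 1/((36 + 234) + 765) = 1/(270 + 765) = 1/1035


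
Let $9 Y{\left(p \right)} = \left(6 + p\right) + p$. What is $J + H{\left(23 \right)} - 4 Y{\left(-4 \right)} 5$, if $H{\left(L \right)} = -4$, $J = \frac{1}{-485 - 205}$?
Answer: $- \frac{36803}{2070} \approx -17.779$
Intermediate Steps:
$J = - \frac{1}{690}$ ($J = \frac{1}{-690} = - \frac{1}{690} \approx -0.0014493$)
$Y{\left(p \right)} = \frac{2}{3} + \frac{2 p}{9}$ ($Y{\left(p \right)} = \frac{\left(6 + p\right) + p}{9} = \frac{6 + 2 p}{9} = \frac{2}{3} + \frac{2 p}{9}$)
$J + H{\left(23 \right)} - 4 Y{\left(-4 \right)} 5 = - \frac{1}{690} - 4 - 4 \left(\frac{2}{3} + \frac{2}{9} \left(-4\right)\right) 5 = - \frac{1}{690} - 4 - 4 \left(\frac{2}{3} - \frac{8}{9}\right) 5 = - \frac{1}{690} - 4 \left(-4\right) \left(- \frac{2}{9}\right) 5 = - \frac{1}{690} - 4 \cdot \frac{8}{9} \cdot 5 = - \frac{1}{690} - \frac{160}{9} = - \frac{36803}{2070}$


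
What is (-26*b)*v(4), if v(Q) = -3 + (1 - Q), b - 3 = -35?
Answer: -4992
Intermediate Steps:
b = -32 (b = 3 - 35 = -32)
v(Q) = -2 - Q
(-26*b)*v(4) = (-26*(-32))*(-2 - 1*4) = 832*(-2 - 4) = 832*(-6) = -4992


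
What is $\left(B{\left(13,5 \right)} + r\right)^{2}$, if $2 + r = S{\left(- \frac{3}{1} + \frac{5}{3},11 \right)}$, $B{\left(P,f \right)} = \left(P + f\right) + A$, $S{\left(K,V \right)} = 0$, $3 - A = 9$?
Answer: $100$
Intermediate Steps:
$A = -6$ ($A = 3 - 9 = -6$)
$B{\left(P,f \right)} = -6 + P + f$ ($B{\left(P,f \right)} = \left(P + f\right) - 6 = -6 + P + f$)
$r = -2$ ($r = -2 + 0 = -2$)
$\left(B{\left(13,5 \right)} + r\right)^{2} = \left(\left(-6 + 13 + 5\right) - 2\right)^{2} = \left(12 - 2\right)^{2} = 10^{2} = 100$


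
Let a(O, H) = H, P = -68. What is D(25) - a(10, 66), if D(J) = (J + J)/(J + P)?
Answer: -2888/43 ≈ -67.163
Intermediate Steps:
D(J) = 2*J/(-68 + J) (D(J) = (J + J)/(J - 68) = (2*J)/(-68 + J) = 2*J/(-68 + J))
D(25) - a(10, 66) = 2*25/(-68 + 25) - 1*66 = 2*25/(-43) - 66 = 2*25*(-1/43) - 66 = -50/43 - 66 = -2888/43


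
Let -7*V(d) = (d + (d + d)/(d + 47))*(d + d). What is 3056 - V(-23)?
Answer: 135229/42 ≈ 3219.7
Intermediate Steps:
V(d) = -2*d*(d + 2*d/(47 + d))/7 (V(d) = -(d + (d + d)/(d + 47))*(d + d)/7 = -(d + (2*d)/(47 + d))*2*d/7 = -(d + 2*d/(47 + d))*2*d/7 = -2*d*(d + 2*d/(47 + d))/7)
3056 - V(-23) = 3056 - 2*(-23)²*(-49 - 1*(-23))/(7*(47 - 23)) = 3056 - 2*529*(-49 + 23)/(7*24) = 3056 - 2*529*(-26)/(7*24) = 3056 - 1*(-6877/42) = 3056 + 6877/42 = 135229/42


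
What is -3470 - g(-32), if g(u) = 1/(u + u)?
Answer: -222079/64 ≈ -3470.0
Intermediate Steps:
g(u) = 1/(2*u)
-3470 - g(-32) = -3470 - 1/(2*(-32)) = -3470 - (-1)/(2*32) = -3470 - 1*(-1/64) = -3470 + 1/64 = -222079/64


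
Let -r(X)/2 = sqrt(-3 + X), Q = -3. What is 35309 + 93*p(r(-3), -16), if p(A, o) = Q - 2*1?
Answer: 34844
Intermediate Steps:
r(X) = -2*sqrt(-3 + X)
p(A, o) = -5 (p(A, o) = -3 - 2*1 = -3 - 2 = -5)
35309 + 93*p(r(-3), -16) = 35309 + 93*(-5) = 35309 - 465 = 34844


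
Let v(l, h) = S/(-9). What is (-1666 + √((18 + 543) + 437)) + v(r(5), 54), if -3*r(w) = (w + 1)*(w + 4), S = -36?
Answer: -1662 + √998 ≈ -1630.4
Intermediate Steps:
r(w) = -(1 + w)*(4 + w)/3 (r(w) = -(w + 1)*(w + 4)/3 = -(1 + w)*(4 + w)/3)
v(l, h) = 4 (v(l, h) = -36/(-9) = -36*(-⅑) = 4)
(-1666 + √((18 + 543) + 437)) + v(r(5), 54) = (-1666 + √((18 + 543) + 437)) + 4 = (-1666 + √(561 + 437)) + 4 = (-1666 + √998) + 4 = -1662 + √998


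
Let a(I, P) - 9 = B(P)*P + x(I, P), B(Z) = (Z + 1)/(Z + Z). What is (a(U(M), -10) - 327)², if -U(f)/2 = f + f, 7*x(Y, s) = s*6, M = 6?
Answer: 21483225/196 ≈ 1.0961e+5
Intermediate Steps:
x(Y, s) = 6*s/7 (x(Y, s) = (s*6)/7 = (6*s)/7 = 6*s/7)
B(Z) = (1 + Z)/(2*Z) (B(Z) = (1 + Z)/((2*Z)) = (1 + Z)*(1/(2*Z)) = (1 + Z)/(2*Z))
U(f) = -4*f (U(f) = -2*(f + f) = -4*f)
a(I, P) = 19/2 + 19*P/14 (a(I, P) = 9 + (((1 + P)/(2*P))*P + 6*P/7) = 9 + ((½ + P/2) + 6*P/7) = 9 + (½ + 19*P/14) = 19/2 + 19*P/14)
(a(U(M), -10) - 327)² = ((19/2 + (19/14)*(-10)) - 327)² = ((19/2 - 95/7) - 327)² = (-57/14 - 327)² = (-4635/14)² = 21483225/196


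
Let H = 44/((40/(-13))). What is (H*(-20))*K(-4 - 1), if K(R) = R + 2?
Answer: -858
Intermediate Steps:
H = -143/10 (H = 44/((40*(-1/13))) = 44/(-40/13) = 44*(-13/40) = -143/10 ≈ -14.300)
K(R) = 2 + R
(H*(-20))*K(-4 - 1) = (-143/10*(-20))*(2 + (-4 - 1)) = 286*(2 - 5) = 286*(-3) = -858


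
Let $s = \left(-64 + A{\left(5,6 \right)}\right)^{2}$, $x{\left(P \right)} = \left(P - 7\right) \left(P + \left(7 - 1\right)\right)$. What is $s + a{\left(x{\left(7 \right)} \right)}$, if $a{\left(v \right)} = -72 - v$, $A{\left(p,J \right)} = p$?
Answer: $3409$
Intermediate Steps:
$x{\left(P \right)} = \left(-7 + P\right) \left(6 + P\right)$ ($x{\left(P \right)} = \left(-7 + P\right) \left(P + \left(7 - 1\right)\right) = \left(-7 + P\right) \left(P + 6\right) = \left(-7 + P\right) \left(6 + P\right)$)
$s = 3481$ ($s = \left(-64 + 5\right)^{2} = \left(-59\right)^{2} = 3481$)
$s + a{\left(x{\left(7 \right)} \right)} = 3481 - \left(79 - 7\right) = 3481 - 72 = 3409$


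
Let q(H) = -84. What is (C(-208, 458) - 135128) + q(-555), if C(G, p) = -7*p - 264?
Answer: -138682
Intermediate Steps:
C(G, p) = -264 - 7*p
(C(-208, 458) - 135128) + q(-555) = ((-264 - 7*458) - 135128) - 84 = ((-264 - 3206) - 135128) - 84 = (-3470 - 135128) - 84 = -138598 - 84 = -138682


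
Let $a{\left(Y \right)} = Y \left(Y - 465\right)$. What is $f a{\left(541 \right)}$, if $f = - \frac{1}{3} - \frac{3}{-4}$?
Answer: $\frac{51395}{3} \approx 17132.0$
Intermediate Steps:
$f = \frac{5}{12}$ ($f = \left(-1\right) \frac{1}{3} - - \frac{3}{4} = - \frac{1}{3} + \frac{3}{4} = \frac{5}{12} \approx 0.41667$)
$a{\left(Y \right)} = Y \left(-465 + Y\right)$
$f a{\left(541 \right)} = \frac{5 \cdot 541 \left(-465 + 541\right)}{12} = \frac{5 \cdot 541 \cdot 76}{12} = \frac{5}{12} \cdot 41116 = \frac{51395}{3}$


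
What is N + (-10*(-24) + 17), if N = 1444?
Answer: 1701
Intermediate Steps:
N + (-10*(-24) + 17) = 1444 + (-10*(-24) + 17) = 1444 + (240 + 17) = 1444 + 257 = 1701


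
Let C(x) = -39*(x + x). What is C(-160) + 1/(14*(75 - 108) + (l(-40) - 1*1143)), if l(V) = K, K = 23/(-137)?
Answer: 2744451703/219908 ≈ 12480.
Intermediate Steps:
K = -23/137 (K = 23*(-1/137) = -23/137 ≈ -0.16788)
l(V) = -23/137
C(x) = -78*x
C(-160) + 1/(14*(75 - 108) + (l(-40) - 1*1143)) = -78*(-160) + 1/(14*(75 - 108) + (-23/137 - 1*1143)) = 12480 + 1/(14*(-33) + (-23/137 - 1143)) = 12480 + 1/(-462 - 156614/137) = 12480 + 1/(-219908/137) = 12480 - 137/219908 = 2744451703/219908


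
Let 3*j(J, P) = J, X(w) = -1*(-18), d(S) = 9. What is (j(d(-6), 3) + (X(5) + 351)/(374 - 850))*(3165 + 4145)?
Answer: 227685/14 ≈ 16263.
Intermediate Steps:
X(w) = 18
j(J, P) = J/3
(j(d(-6), 3) + (X(5) + 351)/(374 - 850))*(3165 + 4145) = ((⅓)*9 + (18 + 351)/(374 - 850))*(3165 + 4145) = (3 + 369/(-476))*7310 = (3 + 369*(-1/476))*7310 = (3 - 369/476)*7310 = (1059/476)*7310 = 227685/14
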